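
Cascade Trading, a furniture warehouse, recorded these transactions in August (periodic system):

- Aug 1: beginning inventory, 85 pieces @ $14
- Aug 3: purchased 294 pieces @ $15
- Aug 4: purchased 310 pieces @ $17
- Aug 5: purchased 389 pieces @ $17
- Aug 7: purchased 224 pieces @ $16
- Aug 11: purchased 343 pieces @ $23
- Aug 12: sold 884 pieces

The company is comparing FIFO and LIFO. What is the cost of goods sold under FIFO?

COGS = $14,185

FIFO COGS: 85 @ $14 + 294 @ $15 + 310 @ $17 + 195 @ $17 = $14,185
LIFO COGS: 343 @ $23 + 224 @ $16 + 317 @ $17 = $16,862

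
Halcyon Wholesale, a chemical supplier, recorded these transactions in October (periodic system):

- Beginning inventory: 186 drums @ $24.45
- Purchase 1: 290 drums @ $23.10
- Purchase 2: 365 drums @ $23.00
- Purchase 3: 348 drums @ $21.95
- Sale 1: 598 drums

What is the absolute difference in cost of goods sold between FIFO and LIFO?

$664.10

FIFO COGS: 186 @ $24.45 + 290 @ $23.10 + 122 @ $23.00 = $14,052.70
LIFO COGS: 348 @ $21.95 + 250 @ $23.00 = $13,388.60
Difference = |$14,052.70 − $13,388.60| = $664.10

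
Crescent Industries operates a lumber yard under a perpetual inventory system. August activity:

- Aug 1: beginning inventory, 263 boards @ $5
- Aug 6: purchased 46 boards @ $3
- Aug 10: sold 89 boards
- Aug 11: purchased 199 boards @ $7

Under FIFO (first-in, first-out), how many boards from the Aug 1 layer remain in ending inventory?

Aug 10, 89 sold [FIFO — oldest first]: 89 @ $5 = $445
Ending inventory: 174 @ $5 + 46 @ $3 + 199 @ $7 = $2,401

174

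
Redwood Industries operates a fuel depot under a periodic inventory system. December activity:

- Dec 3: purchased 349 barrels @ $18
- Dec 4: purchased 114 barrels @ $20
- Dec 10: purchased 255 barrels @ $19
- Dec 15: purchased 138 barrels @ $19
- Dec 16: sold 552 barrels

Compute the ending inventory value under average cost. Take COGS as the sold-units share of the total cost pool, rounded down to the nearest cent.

Ending inventory = $5,692.55

Dec 16, sell 552: 552/856 × $16,029.00 → $10,336.45
Ending inventory (cost pool remaining) = $5,692.55
Check: goods available $16,029.00 = COGS $10,336.45 + ending $5,692.55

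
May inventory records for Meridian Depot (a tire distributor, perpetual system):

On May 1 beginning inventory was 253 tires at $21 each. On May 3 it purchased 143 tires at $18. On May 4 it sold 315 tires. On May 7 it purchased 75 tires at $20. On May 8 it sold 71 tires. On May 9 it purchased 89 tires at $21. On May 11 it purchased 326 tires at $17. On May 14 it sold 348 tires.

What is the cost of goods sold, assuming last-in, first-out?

COGS = $13,610

May 4, 315 sold [LIFO — newest first]: 143 @ $18 + 172 @ $21 = $6,186
May 8, 71 sold [LIFO — newest first]: 71 @ $20 = $1,420
May 14, 348 sold [LIFO — newest first]: 326 @ $17 + 22 @ $21 = $6,004
Total COGS = $6,186 + $1,420 + $6,004 = $13,610
Ending inventory: 81 @ $21 + 4 @ $20 + 67 @ $21 = $3,188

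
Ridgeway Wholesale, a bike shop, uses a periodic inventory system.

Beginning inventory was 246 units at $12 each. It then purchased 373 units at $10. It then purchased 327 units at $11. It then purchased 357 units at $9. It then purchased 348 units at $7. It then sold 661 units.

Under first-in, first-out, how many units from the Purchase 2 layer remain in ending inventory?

285

Sale 1 (661) [FIFO — oldest first]: 246 @ $12 + 373 @ $10 + 42 @ $11 = $7,144
Ending inventory: 285 @ $11 + 357 @ $9 + 348 @ $7 = $8,784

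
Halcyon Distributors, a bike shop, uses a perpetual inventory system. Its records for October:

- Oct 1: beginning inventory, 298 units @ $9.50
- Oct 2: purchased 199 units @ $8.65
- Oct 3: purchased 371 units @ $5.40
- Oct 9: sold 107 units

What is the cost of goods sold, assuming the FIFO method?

Oct 9, 107 sold [FIFO — oldest first]: 107 @ $9.50 = $1,016.50
Ending inventory: 191 @ $9.50 + 199 @ $8.65 + 371 @ $5.40 = $5,539.25

COGS = $1,016.50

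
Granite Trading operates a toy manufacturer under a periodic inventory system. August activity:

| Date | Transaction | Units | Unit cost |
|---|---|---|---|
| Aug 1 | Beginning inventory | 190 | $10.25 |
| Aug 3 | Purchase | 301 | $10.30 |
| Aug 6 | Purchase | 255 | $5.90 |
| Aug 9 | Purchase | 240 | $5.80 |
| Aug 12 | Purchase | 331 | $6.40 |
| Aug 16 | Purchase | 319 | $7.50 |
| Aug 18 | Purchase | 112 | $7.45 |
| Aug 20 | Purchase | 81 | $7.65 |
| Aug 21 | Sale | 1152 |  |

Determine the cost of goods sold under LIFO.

Aug 21, 1152 sold [LIFO — newest first]: 81 @ $7.65 + 112 @ $7.45 + 319 @ $7.50 + 331 @ $6.40 + 240 @ $5.80 + 69 @ $5.90 = $7,764.05
Ending inventory: 190 @ $10.25 + 301 @ $10.30 + 186 @ $5.90 = $6,145.20
Check: goods available $13,909.25 = COGS $7,764.05 + ending $6,145.20

COGS = $7,764.05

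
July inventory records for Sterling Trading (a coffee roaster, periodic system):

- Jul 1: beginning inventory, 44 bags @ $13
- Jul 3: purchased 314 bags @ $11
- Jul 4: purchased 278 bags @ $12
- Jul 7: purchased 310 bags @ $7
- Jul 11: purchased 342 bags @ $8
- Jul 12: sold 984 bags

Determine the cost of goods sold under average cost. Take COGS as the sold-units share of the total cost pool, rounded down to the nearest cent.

COGS = $9,372.44

Jul 12, sell 984: 984/1288 × $12,268.00 → $9,372.44
Ending inventory (cost pool remaining) = $2,895.56
Check: goods available $12,268.00 = COGS $9,372.44 + ending $2,895.56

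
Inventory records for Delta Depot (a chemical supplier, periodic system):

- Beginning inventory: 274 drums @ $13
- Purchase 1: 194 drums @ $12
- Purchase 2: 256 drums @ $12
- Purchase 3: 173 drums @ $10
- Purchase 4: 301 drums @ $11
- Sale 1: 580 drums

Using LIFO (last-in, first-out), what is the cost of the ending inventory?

Ending inventory = $7,690

Sale 1 (580) [LIFO — newest first]: 301 @ $11 + 173 @ $10 + 106 @ $12 = $6,313
Ending inventory: 274 @ $13 + 194 @ $12 + 150 @ $12 = $7,690
Check: goods available $14,003 = COGS $6,313 + ending $7,690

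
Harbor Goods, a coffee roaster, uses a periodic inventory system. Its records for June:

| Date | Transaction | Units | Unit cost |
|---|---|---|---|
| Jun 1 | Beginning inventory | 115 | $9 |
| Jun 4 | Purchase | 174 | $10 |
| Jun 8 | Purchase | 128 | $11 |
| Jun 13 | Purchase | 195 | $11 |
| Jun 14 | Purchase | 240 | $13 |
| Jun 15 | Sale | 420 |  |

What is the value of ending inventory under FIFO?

Ending inventory = $5,232

Jun 15, 420 sold [FIFO — oldest first]: 115 @ $9 + 174 @ $10 + 128 @ $11 + 3 @ $11 = $4,216
Ending inventory: 192 @ $11 + 240 @ $13 = $5,232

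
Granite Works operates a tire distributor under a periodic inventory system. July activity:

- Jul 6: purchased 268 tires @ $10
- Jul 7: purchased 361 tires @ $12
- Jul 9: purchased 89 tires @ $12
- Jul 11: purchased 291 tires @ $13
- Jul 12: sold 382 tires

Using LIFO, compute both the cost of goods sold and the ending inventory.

Jul 12, 382 sold [LIFO — newest first]: 291 @ $13 + 89 @ $12 + 2 @ $12 = $4,875
Ending inventory: 268 @ $10 + 359 @ $12 = $6,988
Check: goods available $11,863 = COGS $4,875 + ending $6,988

COGS = $4,875; ending inventory = $6,988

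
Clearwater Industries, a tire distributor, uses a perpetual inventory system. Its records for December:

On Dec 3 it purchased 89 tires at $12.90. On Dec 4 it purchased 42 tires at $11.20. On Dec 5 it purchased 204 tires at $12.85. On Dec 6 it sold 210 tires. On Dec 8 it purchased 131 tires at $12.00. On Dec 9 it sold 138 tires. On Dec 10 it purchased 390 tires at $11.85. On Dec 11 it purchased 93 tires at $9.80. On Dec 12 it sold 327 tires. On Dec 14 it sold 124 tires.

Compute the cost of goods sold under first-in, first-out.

COGS = $9,757.95

Dec 6, 210 sold [FIFO — oldest first]: 89 @ $12.90 + 42 @ $11.20 + 79 @ $12.85 = $2,633.65
Dec 9, 138 sold [FIFO — oldest first]: 125 @ $12.85 + 13 @ $12.00 = $1,762.25
Dec 12, 327 sold [FIFO — oldest first]: 118 @ $12.00 + 209 @ $11.85 = $3,892.65
Dec 14, 124 sold [FIFO — oldest first]: 124 @ $11.85 = $1,469.40
Total COGS = $2,633.65 + $1,762.25 + $3,892.65 + $1,469.40 = $9,757.95
Ending inventory: 57 @ $11.85 + 93 @ $9.80 = $1,586.85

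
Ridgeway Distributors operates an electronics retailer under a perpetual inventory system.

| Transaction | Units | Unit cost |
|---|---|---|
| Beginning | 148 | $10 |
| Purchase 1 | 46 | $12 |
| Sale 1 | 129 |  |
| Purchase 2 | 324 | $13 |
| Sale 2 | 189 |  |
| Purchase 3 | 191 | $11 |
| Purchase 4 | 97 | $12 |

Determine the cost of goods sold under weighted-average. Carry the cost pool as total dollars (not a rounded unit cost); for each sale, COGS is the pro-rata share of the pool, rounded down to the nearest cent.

COGS = $3,728.40

After Beginning: 148 on hand, pool $1,480.00 (≈ $10.0000 each)
After Purchase 1: 194 on hand, pool $2,032.00 (≈ $10.4742 each)
Sale 1, sell 129: 129/194 × $2,032.00 → $1,351.17
After Purchase 2: 389 on hand, pool $4,892.83 (≈ $12.5780 each)
Sale 2, sell 189: 189/389 × $4,892.83 → $2,377.23
After Purchase 3: 391 on hand, pool $4,616.60 (≈ $11.8072 each)
After Purchase 4: 488 on hand, pool $5,780.60 (≈ $11.8455 each)
Total COGS = $1,351.17 + $2,377.23 = $3,728.40
Ending inventory (cost pool remaining) = $5,780.60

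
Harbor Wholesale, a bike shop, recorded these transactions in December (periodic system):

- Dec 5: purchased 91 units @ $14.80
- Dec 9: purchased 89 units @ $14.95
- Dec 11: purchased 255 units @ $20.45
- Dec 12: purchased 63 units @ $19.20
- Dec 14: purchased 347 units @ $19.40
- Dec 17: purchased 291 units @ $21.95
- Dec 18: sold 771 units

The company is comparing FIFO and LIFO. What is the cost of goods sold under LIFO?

COGS = $15,760.35

FIFO COGS: 91 @ $14.80 + 89 @ $14.95 + 255 @ $20.45 + 63 @ $19.20 + 273 @ $19.40 = $14,397.90
LIFO COGS: 291 @ $21.95 + 347 @ $19.40 + 63 @ $19.20 + 70 @ $20.45 = $15,760.35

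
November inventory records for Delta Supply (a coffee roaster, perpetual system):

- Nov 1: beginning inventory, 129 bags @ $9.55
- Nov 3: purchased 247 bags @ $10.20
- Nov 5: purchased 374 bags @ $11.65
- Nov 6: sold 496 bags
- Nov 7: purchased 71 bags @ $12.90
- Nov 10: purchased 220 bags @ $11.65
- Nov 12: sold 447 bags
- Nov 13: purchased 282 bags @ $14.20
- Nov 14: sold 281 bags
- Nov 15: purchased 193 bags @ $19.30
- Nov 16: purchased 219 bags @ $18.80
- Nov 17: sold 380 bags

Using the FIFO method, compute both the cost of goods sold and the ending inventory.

COGS = $20,971.05; ending inventory = $2,462.80

Nov 6, 496 sold [FIFO — oldest first]: 129 @ $9.55 + 247 @ $10.20 + 120 @ $11.65 = $5,149.35
Nov 12, 447 sold [FIFO — oldest first]: 254 @ $11.65 + 71 @ $12.90 + 122 @ $11.65 = $5,296.30
Nov 14, 281 sold [FIFO — oldest first]: 98 @ $11.65 + 183 @ $14.20 = $3,740.30
Nov 17, 380 sold [FIFO — oldest first]: 99 @ $14.20 + 193 @ $19.30 + 88 @ $18.80 = $6,785.10
Total COGS = $5,149.35 + $5,296.30 + $3,740.30 + $6,785.10 = $20,971.05
Ending inventory: 131 @ $18.80 = $2,462.80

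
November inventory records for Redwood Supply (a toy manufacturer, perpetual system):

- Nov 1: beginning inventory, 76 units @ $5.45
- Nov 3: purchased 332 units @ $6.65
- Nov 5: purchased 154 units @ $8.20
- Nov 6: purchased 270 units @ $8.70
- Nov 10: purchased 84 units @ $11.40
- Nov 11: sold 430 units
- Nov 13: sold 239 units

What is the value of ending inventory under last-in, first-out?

Ending inventory = $1,551.35

Nov 11, 430 sold [LIFO — newest first]: 84 @ $11.40 + 270 @ $8.70 + 76 @ $8.20 = $3,929.80
Nov 13, 239 sold [LIFO — newest first]: 78 @ $8.20 + 161 @ $6.65 = $1,710.25
Total COGS = $3,929.80 + $1,710.25 = $5,640.05
Ending inventory: 76 @ $5.45 + 171 @ $6.65 = $1,551.35
Check: goods available $7,191.40 = COGS $5,640.05 + ending $1,551.35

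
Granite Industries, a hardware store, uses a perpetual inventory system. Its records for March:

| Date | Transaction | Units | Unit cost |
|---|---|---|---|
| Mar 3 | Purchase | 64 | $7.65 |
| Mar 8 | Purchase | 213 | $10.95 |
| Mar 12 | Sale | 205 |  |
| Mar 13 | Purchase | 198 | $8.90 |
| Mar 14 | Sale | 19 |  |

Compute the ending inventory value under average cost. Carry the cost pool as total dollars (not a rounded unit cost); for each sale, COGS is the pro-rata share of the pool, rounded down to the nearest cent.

After Mar 3: 64 on hand, pool $489.60 (≈ $7.6500 each)
After Mar 8: 277 on hand, pool $2,821.95 (≈ $10.1875 each)
Mar 12, sell 205: 205/277 × $2,821.95 → $2,088.44
After Mar 13: 270 on hand, pool $2,495.71 (≈ $9.2434 each)
Mar 14, sell 19: 19/270 × $2,495.71 → $175.62
Total COGS = $2,088.44 + $175.62 = $2,264.06
Ending inventory (cost pool remaining) = $2,320.09
Check: goods available $4,584.15 = COGS $2,264.06 + ending $2,320.09

Ending inventory = $2,320.09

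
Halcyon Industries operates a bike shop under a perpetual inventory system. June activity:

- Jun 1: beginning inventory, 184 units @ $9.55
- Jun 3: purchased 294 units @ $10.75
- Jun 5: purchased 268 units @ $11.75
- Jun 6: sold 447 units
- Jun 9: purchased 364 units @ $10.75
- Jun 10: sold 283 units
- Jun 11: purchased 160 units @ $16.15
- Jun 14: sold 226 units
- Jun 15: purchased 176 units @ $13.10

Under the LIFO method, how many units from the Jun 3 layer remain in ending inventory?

Jun 6, 447 sold [LIFO — newest first]: 268 @ $11.75 + 179 @ $10.75 = $5,073.25
Jun 10, 283 sold [LIFO — newest first]: 283 @ $10.75 = $3,042.25
Jun 14, 226 sold [LIFO — newest first]: 160 @ $16.15 + 66 @ $10.75 = $3,293.50
Total COGS = $5,073.25 + $3,042.25 + $3,293.50 = $11,409.00
Ending inventory: 184 @ $9.55 + 115 @ $10.75 + 15 @ $10.75 + 176 @ $13.10 = $5,460.30
Check: goods available $16,869.30 = COGS $11,409.00 + ending $5,460.30

115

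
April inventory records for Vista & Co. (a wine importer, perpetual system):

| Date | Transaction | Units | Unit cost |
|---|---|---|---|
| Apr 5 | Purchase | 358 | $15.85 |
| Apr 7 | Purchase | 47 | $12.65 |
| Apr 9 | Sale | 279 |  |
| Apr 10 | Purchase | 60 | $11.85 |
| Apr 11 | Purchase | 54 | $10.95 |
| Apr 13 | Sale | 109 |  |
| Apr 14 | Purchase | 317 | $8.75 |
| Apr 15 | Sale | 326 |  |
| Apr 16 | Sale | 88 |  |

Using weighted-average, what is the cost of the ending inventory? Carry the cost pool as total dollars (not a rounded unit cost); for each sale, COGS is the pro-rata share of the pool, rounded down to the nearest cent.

After Apr 5: 358 on hand, pool $5,674.30 (≈ $15.8500 each)
After Apr 7: 405 on hand, pool $6,268.85 (≈ $15.4786 each)
Apr 9, sell 279: 279/405 × $6,268.85 → $4,318.54
After Apr 10: 186 on hand, pool $2,661.31 (≈ $14.3081 each)
After Apr 11: 240 on hand, pool $3,252.61 (≈ $13.5525 each)
Apr 13, sell 109: 109/240 × $3,252.61 → $1,477.22
After Apr 14: 448 on hand, pool $4,549.14 (≈ $10.1543 each)
Apr 15, sell 326: 326/448 × $4,549.14 → $3,310.31
Apr 16, sell 88: 88/122 × $1,238.83 → $893.58
Total COGS = $4,318.54 + $1,477.22 + $3,310.31 + $893.58 = $9,999.65
Ending inventory (cost pool remaining) = $345.25

Ending inventory = $345.25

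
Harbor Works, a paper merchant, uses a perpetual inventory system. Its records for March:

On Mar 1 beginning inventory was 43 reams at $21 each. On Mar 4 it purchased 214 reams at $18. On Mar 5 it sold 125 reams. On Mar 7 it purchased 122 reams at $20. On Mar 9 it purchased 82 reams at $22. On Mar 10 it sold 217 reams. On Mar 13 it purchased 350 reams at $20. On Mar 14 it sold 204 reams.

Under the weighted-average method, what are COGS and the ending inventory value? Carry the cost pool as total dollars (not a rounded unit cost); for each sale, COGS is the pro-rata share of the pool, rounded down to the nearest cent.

After Mar 1: 43 on hand, pool $903.00 (≈ $21.0000 each)
After Mar 4: 257 on hand, pool $4,755.00 (≈ $18.5019 each)
Mar 5, sell 125: 125/257 × $4,755.00 → $2,312.74
After Mar 7: 254 on hand, pool $4,882.26 (≈ $19.2215 each)
After Mar 9: 336 on hand, pool $6,686.26 (≈ $19.8996 each)
Mar 10, sell 217: 217/336 × $6,686.26 → $4,318.20
After Mar 13: 469 on hand, pool $9,368.06 (≈ $19.9745 each)
Mar 14, sell 204: 204/469 × $9,368.06 → $4,074.80
Total COGS = $2,312.74 + $4,318.20 + $4,074.80 = $10,705.74
Ending inventory (cost pool remaining) = $5,293.26
Check: goods available $15,999.00 = COGS $10,705.74 + ending $5,293.26

COGS = $10,705.74; ending inventory = $5,293.26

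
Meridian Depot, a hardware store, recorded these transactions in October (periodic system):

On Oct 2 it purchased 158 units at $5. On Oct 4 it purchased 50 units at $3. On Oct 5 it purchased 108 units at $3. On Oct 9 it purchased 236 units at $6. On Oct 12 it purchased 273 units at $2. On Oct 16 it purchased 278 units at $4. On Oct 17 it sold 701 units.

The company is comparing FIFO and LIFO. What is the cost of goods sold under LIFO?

COGS = $2,558

FIFO COGS: 158 @ $5 + 50 @ $3 + 108 @ $3 + 236 @ $6 + 149 @ $2 = $2,978
LIFO COGS: 278 @ $4 + 273 @ $2 + 150 @ $6 = $2,558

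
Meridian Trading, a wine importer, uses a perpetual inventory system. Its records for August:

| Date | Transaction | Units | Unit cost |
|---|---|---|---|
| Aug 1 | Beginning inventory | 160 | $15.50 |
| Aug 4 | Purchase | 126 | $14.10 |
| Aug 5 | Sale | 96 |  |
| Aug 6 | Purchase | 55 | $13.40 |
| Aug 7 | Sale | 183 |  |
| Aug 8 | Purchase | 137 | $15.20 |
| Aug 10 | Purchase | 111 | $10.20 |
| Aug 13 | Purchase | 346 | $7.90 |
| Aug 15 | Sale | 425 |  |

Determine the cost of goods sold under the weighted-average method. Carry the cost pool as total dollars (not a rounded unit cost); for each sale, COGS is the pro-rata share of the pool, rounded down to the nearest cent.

COGS = $8,529.43

After Aug 1: 160 on hand, pool $2,480.00 (≈ $15.5000 each)
After Aug 4: 286 on hand, pool $4,256.60 (≈ $14.8832 each)
Aug 5, sell 96: 96/286 × $4,256.60 → $1,428.78
After Aug 6: 245 on hand, pool $3,564.82 (≈ $14.5503 each)
Aug 7, sell 183: 183/245 × $3,564.82 → $2,662.70
After Aug 8: 199 on hand, pool $2,984.52 (≈ $14.9976 each)
After Aug 10: 310 on hand, pool $4,116.72 (≈ $13.2797 each)
After Aug 13: 656 on hand, pool $6,850.12 (≈ $10.4423 each)
Aug 15, sell 425: 425/656 × $6,850.12 → $4,437.95
Total COGS = $1,428.78 + $2,662.70 + $4,437.95 = $8,529.43
Ending inventory (cost pool remaining) = $2,412.17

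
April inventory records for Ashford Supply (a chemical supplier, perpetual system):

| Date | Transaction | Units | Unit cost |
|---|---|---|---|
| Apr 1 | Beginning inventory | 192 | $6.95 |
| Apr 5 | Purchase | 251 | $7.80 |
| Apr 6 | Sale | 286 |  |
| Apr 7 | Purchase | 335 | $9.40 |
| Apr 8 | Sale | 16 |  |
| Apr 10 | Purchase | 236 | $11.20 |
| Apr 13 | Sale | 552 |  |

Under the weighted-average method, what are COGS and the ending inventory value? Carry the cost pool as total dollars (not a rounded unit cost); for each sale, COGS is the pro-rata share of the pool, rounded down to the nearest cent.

COGS = $7,552.12; ending inventory = $1,532.28

After Apr 1: 192 on hand, pool $1,334.40 (≈ $6.9500 each)
After Apr 5: 443 on hand, pool $3,292.20 (≈ $7.4316 each)
Apr 6, sell 286: 286/443 × $3,292.20 → $2,125.43
After Apr 7: 492 on hand, pool $4,315.77 (≈ $8.7719 each)
Apr 8, sell 16: 16/492 × $4,315.77 → $140.35
After Apr 10: 712 on hand, pool $6,818.62 (≈ $9.5767 each)
Apr 13, sell 552: 552/712 × $6,818.62 → $5,286.34
Total COGS = $2,125.43 + $140.35 + $5,286.34 = $7,552.12
Ending inventory (cost pool remaining) = $1,532.28
Check: goods available $9,084.40 = COGS $7,552.12 + ending $1,532.28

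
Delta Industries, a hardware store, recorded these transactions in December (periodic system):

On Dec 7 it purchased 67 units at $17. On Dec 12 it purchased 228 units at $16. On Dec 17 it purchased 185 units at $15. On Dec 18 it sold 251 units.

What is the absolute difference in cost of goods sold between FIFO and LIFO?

FIFO COGS: 67 @ $17 + 184 @ $16 = $4,083
LIFO COGS: 185 @ $15 + 66 @ $16 = $3,831
Difference = |$4,083 − $3,831| = $252

$252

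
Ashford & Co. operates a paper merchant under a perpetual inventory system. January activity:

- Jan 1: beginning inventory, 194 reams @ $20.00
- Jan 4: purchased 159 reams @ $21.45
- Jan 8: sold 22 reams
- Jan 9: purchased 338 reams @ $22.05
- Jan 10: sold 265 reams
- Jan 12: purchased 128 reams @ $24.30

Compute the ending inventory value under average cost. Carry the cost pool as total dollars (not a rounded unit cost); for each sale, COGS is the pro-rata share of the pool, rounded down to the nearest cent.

Ending inventory = $11,739.39

After Jan 1: 194 on hand, pool $3,880.00 (≈ $20.0000 each)
After Jan 4: 353 on hand, pool $7,290.55 (≈ $20.6531 each)
Jan 8, sell 22: 22/353 × $7,290.55 → $454.36
After Jan 9: 669 on hand, pool $14,289.09 (≈ $21.3589 each)
Jan 10, sell 265: 265/669 × $14,289.09 → $5,660.10
After Jan 12: 532 on hand, pool $11,739.39 (≈ $22.0665 each)
Total COGS = $454.36 + $5,660.10 = $6,114.46
Ending inventory (cost pool remaining) = $11,739.39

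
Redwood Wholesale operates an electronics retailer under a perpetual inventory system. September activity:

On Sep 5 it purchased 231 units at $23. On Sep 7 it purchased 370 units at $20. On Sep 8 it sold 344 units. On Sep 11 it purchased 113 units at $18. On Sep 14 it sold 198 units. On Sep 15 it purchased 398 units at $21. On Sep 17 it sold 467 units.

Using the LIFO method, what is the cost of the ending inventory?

Sep 8, 344 sold [LIFO — newest first]: 344 @ $20 = $6,880
Sep 14, 198 sold [LIFO — newest first]: 113 @ $18 + 26 @ $20 + 59 @ $23 = $3,911
Sep 17, 467 sold [LIFO — newest first]: 398 @ $21 + 69 @ $23 = $9,945
Total COGS = $6,880 + $3,911 + $9,945 = $20,736
Ending inventory: 103 @ $23 = $2,369
Check: goods available $23,105 = COGS $20,736 + ending $2,369

Ending inventory = $2,369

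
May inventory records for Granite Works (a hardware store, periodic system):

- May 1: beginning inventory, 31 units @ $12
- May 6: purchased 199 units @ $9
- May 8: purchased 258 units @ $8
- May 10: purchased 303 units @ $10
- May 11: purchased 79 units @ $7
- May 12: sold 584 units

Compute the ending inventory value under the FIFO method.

Ending inventory = $2,623

May 12, 584 sold [FIFO — oldest first]: 31 @ $12 + 199 @ $9 + 258 @ $8 + 96 @ $10 = $5,187
Ending inventory: 207 @ $10 + 79 @ $7 = $2,623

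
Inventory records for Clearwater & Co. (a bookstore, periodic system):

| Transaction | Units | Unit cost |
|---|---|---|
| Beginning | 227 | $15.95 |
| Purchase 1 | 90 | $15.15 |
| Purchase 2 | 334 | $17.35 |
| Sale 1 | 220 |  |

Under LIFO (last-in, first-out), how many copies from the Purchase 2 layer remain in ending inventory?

114

Sale 1 (220) [LIFO — newest first]: 220 @ $17.35 = $3,817.00
Ending inventory: 227 @ $15.95 + 90 @ $15.15 + 114 @ $17.35 = $6,962.05
Check: goods available $10,779.05 = COGS $3,817.00 + ending $6,962.05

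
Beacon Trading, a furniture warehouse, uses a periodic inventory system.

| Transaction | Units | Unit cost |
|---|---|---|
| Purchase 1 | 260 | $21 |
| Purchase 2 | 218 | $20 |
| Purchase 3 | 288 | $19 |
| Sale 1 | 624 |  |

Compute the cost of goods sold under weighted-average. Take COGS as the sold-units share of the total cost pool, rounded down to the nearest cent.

Sale 1, sell 624: 624/766 × $15,292.00 → $12,457.19
Ending inventory (cost pool remaining) = $2,834.81

COGS = $12,457.19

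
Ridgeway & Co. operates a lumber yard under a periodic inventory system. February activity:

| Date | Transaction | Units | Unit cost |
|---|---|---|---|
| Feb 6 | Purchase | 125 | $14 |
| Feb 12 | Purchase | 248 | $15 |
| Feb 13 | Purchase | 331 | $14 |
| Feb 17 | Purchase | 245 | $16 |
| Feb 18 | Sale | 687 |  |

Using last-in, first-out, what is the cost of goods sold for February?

COGS = $10,219

Feb 18, 687 sold [LIFO — newest first]: 245 @ $16 + 331 @ $14 + 111 @ $15 = $10,219
Ending inventory: 125 @ $14 + 137 @ $15 = $3,805
Check: goods available $14,024 = COGS $10,219 + ending $3,805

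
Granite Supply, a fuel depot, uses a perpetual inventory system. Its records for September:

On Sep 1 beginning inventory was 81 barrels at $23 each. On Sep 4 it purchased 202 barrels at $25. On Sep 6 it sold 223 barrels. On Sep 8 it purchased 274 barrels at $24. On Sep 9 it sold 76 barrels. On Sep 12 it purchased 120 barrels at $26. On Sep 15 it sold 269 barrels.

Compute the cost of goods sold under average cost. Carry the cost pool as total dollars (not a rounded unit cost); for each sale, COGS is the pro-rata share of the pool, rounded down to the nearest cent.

After Sep 1: 81 on hand, pool $1,863.00 (≈ $23.0000 each)
After Sep 4: 283 on hand, pool $6,913.00 (≈ $24.4276 each)
Sep 6, sell 223: 223/283 × $6,913.00 → $5,447.34
After Sep 8: 334 on hand, pool $8,041.66 (≈ $24.0768 each)
Sep 9, sell 76: 76/334 × $8,041.66 → $1,829.83
After Sep 12: 378 on hand, pool $9,331.83 (≈ $24.6874 each)
Sep 15, sell 269: 269/378 × $9,331.83 → $6,640.90
Total COGS = $5,447.34 + $1,829.83 + $6,640.90 = $13,918.07
Ending inventory (cost pool remaining) = $2,690.93

COGS = $13,918.07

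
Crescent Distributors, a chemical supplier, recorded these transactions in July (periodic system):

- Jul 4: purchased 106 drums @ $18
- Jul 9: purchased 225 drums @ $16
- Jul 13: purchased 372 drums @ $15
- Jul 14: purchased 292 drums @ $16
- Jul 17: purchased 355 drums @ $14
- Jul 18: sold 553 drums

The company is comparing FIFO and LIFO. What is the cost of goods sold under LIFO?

COGS = $8,138

FIFO COGS: 106 @ $18 + 225 @ $16 + 222 @ $15 = $8,838
LIFO COGS: 355 @ $14 + 198 @ $16 = $8,138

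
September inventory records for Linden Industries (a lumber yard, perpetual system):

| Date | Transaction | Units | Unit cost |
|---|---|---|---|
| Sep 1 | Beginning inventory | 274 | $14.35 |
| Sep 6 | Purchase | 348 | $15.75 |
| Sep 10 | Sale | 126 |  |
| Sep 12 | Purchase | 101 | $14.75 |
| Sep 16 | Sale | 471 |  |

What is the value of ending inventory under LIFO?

Ending inventory = $1,808.10

Sep 10, 126 sold [LIFO — newest first]: 126 @ $15.75 = $1,984.50
Sep 16, 471 sold [LIFO — newest first]: 101 @ $14.75 + 222 @ $15.75 + 148 @ $14.35 = $7,110.05
Total COGS = $1,984.50 + $7,110.05 = $9,094.55
Ending inventory: 126 @ $14.35 = $1,808.10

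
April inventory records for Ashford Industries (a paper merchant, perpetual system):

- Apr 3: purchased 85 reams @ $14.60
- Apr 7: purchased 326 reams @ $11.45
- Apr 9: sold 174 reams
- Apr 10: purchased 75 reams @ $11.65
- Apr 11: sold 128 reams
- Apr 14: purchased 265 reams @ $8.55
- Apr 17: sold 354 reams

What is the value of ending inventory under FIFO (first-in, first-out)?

Ending inventory = $812.25

Apr 9, 174 sold [FIFO — oldest first]: 85 @ $14.60 + 89 @ $11.45 = $2,260.05
Apr 11, 128 sold [FIFO — oldest first]: 128 @ $11.45 = $1,465.60
Apr 17, 354 sold [FIFO — oldest first]: 109 @ $11.45 + 75 @ $11.65 + 170 @ $8.55 = $3,575.30
Total COGS = $2,260.05 + $1,465.60 + $3,575.30 = $7,300.95
Ending inventory: 95 @ $8.55 = $812.25
Check: goods available $8,113.20 = COGS $7,300.95 + ending $812.25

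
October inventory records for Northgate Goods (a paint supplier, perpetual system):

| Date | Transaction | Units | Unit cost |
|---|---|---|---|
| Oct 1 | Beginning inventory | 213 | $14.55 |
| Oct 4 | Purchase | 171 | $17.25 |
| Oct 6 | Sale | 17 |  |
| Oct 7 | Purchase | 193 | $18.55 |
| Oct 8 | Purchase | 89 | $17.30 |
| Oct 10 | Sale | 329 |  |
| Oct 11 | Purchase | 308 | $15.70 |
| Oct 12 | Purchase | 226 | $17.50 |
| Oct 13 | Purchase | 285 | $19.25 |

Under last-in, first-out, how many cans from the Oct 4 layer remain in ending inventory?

107

Oct 6, 17 sold [LIFO — newest first]: 17 @ $17.25 = $293.25
Oct 10, 329 sold [LIFO — newest first]: 89 @ $17.30 + 193 @ $18.55 + 47 @ $17.25 = $5,930.60
Total COGS = $293.25 + $5,930.60 = $6,223.85
Ending inventory: 213 @ $14.55 + 107 @ $17.25 + 308 @ $15.70 + 226 @ $17.50 + 285 @ $19.25 = $19,221.75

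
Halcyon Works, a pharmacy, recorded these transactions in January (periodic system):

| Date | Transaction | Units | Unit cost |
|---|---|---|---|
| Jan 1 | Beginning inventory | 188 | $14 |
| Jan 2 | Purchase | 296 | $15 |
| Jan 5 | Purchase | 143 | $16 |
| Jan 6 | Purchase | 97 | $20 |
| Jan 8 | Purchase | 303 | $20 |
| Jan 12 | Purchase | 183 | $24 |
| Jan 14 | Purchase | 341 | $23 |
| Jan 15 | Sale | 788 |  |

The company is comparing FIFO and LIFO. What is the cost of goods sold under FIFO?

COGS = $12,580

FIFO COGS: 188 @ $14 + 296 @ $15 + 143 @ $16 + 97 @ $20 + 64 @ $20 = $12,580
LIFO COGS: 341 @ $23 + 183 @ $24 + 264 @ $20 = $17,515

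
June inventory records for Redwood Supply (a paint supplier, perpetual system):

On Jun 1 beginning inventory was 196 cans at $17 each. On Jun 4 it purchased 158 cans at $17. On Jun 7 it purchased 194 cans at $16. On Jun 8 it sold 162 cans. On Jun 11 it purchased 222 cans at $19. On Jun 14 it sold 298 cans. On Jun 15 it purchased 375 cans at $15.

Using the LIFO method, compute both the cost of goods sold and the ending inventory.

COGS = $8,070; ending inventory = $10,895

Jun 8, 162 sold [LIFO — newest first]: 162 @ $16 = $2,592
Jun 14, 298 sold [LIFO — newest first]: 222 @ $19 + 32 @ $16 + 44 @ $17 = $5,478
Total COGS = $2,592 + $5,478 = $8,070
Ending inventory: 196 @ $17 + 114 @ $17 + 375 @ $15 = $10,895
Check: goods available $18,965 = COGS $8,070 + ending $10,895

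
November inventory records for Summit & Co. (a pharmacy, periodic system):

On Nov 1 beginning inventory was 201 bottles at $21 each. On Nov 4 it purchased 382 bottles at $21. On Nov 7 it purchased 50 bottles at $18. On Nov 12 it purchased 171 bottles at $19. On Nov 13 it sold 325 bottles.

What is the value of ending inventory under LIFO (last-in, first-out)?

Nov 13, 325 sold [LIFO — newest first]: 171 @ $19 + 50 @ $18 + 104 @ $21 = $6,333
Ending inventory: 201 @ $21 + 278 @ $21 = $10,059

Ending inventory = $10,059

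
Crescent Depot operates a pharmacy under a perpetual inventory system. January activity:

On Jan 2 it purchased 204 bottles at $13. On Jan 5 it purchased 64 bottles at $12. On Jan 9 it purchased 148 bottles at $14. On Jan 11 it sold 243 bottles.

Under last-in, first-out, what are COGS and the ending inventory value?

COGS = $3,243; ending inventory = $2,249

Jan 11, 243 sold [LIFO — newest first]: 148 @ $14 + 64 @ $12 + 31 @ $13 = $3,243
Ending inventory: 173 @ $13 = $2,249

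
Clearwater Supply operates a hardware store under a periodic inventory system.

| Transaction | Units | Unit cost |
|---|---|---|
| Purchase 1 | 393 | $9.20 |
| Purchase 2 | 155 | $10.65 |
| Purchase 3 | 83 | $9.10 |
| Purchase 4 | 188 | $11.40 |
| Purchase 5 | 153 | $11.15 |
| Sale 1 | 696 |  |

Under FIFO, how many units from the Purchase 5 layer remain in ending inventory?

153

Sale 1 (696) [FIFO — oldest first]: 393 @ $9.20 + 155 @ $10.65 + 83 @ $9.10 + 65 @ $11.40 = $6,762.65
Ending inventory: 123 @ $11.40 + 153 @ $11.15 = $3,108.15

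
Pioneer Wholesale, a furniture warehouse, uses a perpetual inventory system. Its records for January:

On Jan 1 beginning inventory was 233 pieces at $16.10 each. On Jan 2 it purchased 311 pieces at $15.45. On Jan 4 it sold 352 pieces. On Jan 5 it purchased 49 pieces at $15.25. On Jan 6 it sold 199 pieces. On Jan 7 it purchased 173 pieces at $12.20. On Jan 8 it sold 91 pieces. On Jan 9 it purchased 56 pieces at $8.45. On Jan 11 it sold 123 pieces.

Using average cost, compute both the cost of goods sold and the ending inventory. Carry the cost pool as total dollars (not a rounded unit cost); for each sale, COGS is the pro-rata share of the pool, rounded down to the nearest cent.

After Jan 1: 233 on hand, pool $3,751.30 (≈ $16.1000 each)
After Jan 2: 544 on hand, pool $8,556.25 (≈ $15.7284 each)
Jan 4, sell 352: 352/544 × $8,556.25 → $5,536.39
After Jan 5: 241 on hand, pool $3,767.11 (≈ $15.6312 each)
Jan 6, sell 199: 199/241 × $3,767.11 → $3,110.60
After Jan 7: 215 on hand, pool $2,767.11 (≈ $12.8703 each)
Jan 8, sell 91: 91/215 × $2,767.11 → $1,171.19
After Jan 9: 180 on hand, pool $2,069.12 (≈ $11.4951 each)
Jan 11, sell 123: 123/180 × $2,069.12 → $1,413.89
Total COGS = $5,536.39 + $3,110.60 + $1,171.19 + $1,413.89 = $11,232.07
Ending inventory (cost pool remaining) = $655.23
Check: goods available $11,887.30 = COGS $11,232.07 + ending $655.23

COGS = $11,232.07; ending inventory = $655.23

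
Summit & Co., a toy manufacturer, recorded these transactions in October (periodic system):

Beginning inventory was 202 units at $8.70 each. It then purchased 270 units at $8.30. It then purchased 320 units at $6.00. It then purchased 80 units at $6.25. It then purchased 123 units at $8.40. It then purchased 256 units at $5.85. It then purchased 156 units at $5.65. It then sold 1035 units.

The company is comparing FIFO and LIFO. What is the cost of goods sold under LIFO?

FIFO COGS: 202 @ $8.70 + 270 @ $8.30 + 320 @ $6.00 + 80 @ $6.25 + 123 @ $8.40 + 40 @ $5.85 = $7,685.60
LIFO COGS: 156 @ $5.65 + 256 @ $5.85 + 123 @ $8.40 + 80 @ $6.25 + 320 @ $6.00 + 100 @ $8.30 = $6,662.20

COGS = $6,662.20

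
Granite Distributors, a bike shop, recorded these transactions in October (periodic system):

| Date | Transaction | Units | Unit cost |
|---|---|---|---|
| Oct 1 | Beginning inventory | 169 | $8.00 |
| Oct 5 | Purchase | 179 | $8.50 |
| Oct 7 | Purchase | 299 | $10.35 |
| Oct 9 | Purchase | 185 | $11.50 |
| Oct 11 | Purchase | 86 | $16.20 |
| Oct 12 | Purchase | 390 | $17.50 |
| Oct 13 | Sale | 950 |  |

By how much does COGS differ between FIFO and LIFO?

FIFO COGS: 169 @ $8.00 + 179 @ $8.50 + 299 @ $10.35 + 185 @ $11.50 + 86 @ $16.20 + 32 @ $17.50 = $10,048.85
LIFO COGS: 390 @ $17.50 + 86 @ $16.20 + 185 @ $11.50 + 289 @ $10.35 = $13,336.85
Difference = |$10,048.85 − $13,336.85| = $3,288.00

$3,288.00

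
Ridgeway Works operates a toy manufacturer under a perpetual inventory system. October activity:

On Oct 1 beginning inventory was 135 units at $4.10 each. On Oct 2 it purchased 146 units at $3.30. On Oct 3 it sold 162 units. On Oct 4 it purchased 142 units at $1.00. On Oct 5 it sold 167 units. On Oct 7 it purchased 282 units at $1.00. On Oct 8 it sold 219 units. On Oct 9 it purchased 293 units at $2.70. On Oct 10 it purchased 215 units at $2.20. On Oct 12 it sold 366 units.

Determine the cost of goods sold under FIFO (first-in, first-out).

Oct 3, 162 sold [FIFO — oldest first]: 135 @ $4.10 + 27 @ $3.30 = $642.60
Oct 5, 167 sold [FIFO — oldest first]: 119 @ $3.30 + 48 @ $1.00 = $440.70
Oct 8, 219 sold [FIFO — oldest first]: 94 @ $1.00 + 125 @ $1.00 = $219.00
Oct 12, 366 sold [FIFO — oldest first]: 157 @ $1.00 + 209 @ $2.70 = $721.30
Total COGS = $642.60 + $440.70 + $219.00 + $721.30 = $2,023.60
Ending inventory: 84 @ $2.70 + 215 @ $2.20 = $699.80
Check: goods available $2,723.40 = COGS $2,023.60 + ending $699.80

COGS = $2,023.60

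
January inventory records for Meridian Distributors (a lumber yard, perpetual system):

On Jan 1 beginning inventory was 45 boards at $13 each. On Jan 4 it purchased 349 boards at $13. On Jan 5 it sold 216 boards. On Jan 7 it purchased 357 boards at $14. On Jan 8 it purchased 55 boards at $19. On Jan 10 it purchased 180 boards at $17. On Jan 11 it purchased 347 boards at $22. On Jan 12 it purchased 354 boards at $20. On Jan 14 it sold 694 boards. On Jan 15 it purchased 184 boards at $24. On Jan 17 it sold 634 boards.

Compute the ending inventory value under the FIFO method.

Ending inventory = $7,276

Jan 5, 216 sold [FIFO — oldest first]: 45 @ $13 + 171 @ $13 = $2,808
Jan 14, 694 sold [FIFO — oldest first]: 178 @ $13 + 357 @ $14 + 55 @ $19 + 104 @ $17 = $10,125
Jan 17, 634 sold [FIFO — oldest first]: 76 @ $17 + 347 @ $22 + 211 @ $20 = $13,146
Total COGS = $2,808 + $10,125 + $13,146 = $26,079
Ending inventory: 143 @ $20 + 184 @ $24 = $7,276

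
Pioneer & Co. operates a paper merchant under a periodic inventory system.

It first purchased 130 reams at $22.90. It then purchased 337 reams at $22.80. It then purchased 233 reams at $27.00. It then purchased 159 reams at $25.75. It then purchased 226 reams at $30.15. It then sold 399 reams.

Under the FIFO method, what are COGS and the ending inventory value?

COGS = $9,110.20; ending inventory = $18,749.55

Sale 1 (399) [FIFO — oldest first]: 130 @ $22.90 + 269 @ $22.80 = $9,110.20
Ending inventory: 68 @ $22.80 + 233 @ $27.00 + 159 @ $25.75 + 226 @ $30.15 = $18,749.55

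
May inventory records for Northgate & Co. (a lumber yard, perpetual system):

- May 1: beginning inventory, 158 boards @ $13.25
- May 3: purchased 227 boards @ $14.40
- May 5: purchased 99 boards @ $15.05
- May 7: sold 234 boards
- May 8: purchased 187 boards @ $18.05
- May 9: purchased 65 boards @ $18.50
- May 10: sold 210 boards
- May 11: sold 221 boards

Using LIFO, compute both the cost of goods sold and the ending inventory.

May 7, 234 sold [LIFO — newest first]: 99 @ $15.05 + 135 @ $14.40 = $3,433.95
May 10, 210 sold [LIFO — newest first]: 65 @ $18.50 + 145 @ $18.05 = $3,819.75
May 11, 221 sold [LIFO — newest first]: 42 @ $18.05 + 92 @ $14.40 + 87 @ $13.25 = $3,235.65
Total COGS = $3,433.95 + $3,819.75 + $3,235.65 = $10,489.35
Ending inventory: 71 @ $13.25 = $940.75
Check: goods available $11,430.10 = COGS $10,489.35 + ending $940.75

COGS = $10,489.35; ending inventory = $940.75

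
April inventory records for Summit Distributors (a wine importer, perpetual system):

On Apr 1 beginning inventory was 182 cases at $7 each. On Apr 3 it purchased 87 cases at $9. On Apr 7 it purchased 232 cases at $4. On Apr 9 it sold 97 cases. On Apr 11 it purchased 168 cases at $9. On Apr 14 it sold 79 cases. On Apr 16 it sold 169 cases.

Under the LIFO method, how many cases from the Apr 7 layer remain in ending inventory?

Apr 9, 97 sold [LIFO — newest first]: 97 @ $4 = $388
Apr 14, 79 sold [LIFO — newest first]: 79 @ $9 = $711
Apr 16, 169 sold [LIFO — newest first]: 89 @ $9 + 80 @ $4 = $1,121
Total COGS = $388 + $711 + $1,121 = $2,220
Ending inventory: 182 @ $7 + 87 @ $9 + 55 @ $4 = $2,277

55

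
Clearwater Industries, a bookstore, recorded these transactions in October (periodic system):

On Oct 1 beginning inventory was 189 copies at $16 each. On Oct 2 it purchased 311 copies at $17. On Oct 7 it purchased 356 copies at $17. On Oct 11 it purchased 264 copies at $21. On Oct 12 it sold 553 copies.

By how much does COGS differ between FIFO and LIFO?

FIFO COGS: 189 @ $16 + 311 @ $17 + 53 @ $17 = $9,212
LIFO COGS: 264 @ $21 + 289 @ $17 = $10,457
Difference = |$9,212 − $10,457| = $1,245

$1,245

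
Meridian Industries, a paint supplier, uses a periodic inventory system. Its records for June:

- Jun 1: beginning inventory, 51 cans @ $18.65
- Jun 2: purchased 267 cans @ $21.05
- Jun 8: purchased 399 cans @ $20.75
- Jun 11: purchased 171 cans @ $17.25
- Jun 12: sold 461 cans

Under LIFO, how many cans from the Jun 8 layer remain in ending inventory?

Jun 12, 461 sold [LIFO — newest first]: 171 @ $17.25 + 290 @ $20.75 = $8,967.25
Ending inventory: 51 @ $18.65 + 267 @ $21.05 + 109 @ $20.75 = $8,833.25
Check: goods available $17,800.50 = COGS $8,967.25 + ending $8,833.25

109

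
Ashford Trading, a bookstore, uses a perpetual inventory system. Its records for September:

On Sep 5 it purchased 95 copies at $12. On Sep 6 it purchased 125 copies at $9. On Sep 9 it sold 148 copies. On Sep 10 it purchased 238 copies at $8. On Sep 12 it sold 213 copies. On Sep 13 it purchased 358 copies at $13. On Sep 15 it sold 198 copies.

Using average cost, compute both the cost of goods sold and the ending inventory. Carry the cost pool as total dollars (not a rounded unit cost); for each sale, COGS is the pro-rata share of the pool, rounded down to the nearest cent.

After Sep 5: 95 on hand, pool $1,140.00 (≈ $12.0000 each)
After Sep 6: 220 on hand, pool $2,265.00 (≈ $10.2955 each)
Sep 9, sell 148: 148/220 × $2,265.00 → $1,523.72
After Sep 10: 310 on hand, pool $2,645.28 (≈ $8.5332 each)
Sep 12, sell 213: 213/310 × $2,645.28 → $1,817.56
After Sep 13: 455 on hand, pool $5,481.72 (≈ $12.0477 each)
Sep 15, sell 198: 198/455 × $5,481.72 → $2,385.45
Total COGS = $1,523.72 + $1,817.56 + $2,385.45 = $5,726.73
Ending inventory (cost pool remaining) = $3,096.27

COGS = $5,726.73; ending inventory = $3,096.27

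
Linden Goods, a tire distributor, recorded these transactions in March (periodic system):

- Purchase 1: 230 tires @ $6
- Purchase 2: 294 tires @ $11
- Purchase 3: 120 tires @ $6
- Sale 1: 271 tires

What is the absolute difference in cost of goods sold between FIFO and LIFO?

FIFO COGS: 230 @ $6 + 41 @ $11 = $1,831
LIFO COGS: 120 @ $6 + 151 @ $11 = $2,381
Difference = |$1,831 − $2,381| = $550

$550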